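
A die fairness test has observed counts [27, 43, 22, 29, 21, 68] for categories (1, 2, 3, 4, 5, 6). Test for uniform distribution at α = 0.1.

Expected = 35 each. χ² = Σ(O-E)²/E = 46.229. df = 5, critical value = 9.236. Reject H₀.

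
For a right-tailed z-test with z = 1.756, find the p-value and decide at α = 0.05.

p = P(Z > 1.756) = 1 - Φ(1.756) ≈ 0.0395. Since p < 0.05, reject H₀ (significant) at α = 0.05.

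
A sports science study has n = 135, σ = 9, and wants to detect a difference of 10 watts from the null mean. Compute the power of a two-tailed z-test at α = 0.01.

SE = σ/√n = 9/√135 = 0.775. Non-centrality λ = d/SE = 10/0.775 = 12.91. Power ≈ Φ(λ - z_{α/2}) = Φ(12.91 - 2.576) = Φ(10.334) = 1.0.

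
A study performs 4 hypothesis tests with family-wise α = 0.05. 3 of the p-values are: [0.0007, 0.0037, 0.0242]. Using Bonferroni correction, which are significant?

Bonferroni α = 0.05/4 = 0.0125. Significant p-values: [0.0007, 0.0037]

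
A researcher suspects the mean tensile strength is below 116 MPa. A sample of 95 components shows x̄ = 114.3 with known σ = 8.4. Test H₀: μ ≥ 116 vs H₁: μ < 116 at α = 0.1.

z = -1.973. Critical value: -1.28. Reject H₀.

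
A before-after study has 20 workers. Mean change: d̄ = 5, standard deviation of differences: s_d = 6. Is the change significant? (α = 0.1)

t = d̄/(s_d/√n) = 5/(6/√20) = 3.727. df = 19, critical t = ±1.729. Reject H₀.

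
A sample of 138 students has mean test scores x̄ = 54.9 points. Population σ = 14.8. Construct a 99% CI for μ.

CI = x̄ ± z*(σ/√n) = 54.9 ± 2.576(14.8/√138) = 54.9 ± 3.25 = (51.65, 58.15)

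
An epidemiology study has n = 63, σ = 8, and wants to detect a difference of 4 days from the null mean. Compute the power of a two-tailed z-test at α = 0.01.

SE = σ/√n = 8/√63 = 1.008. Non-centrality λ = d/SE = 4/1.008 = 3.969. Power ≈ Φ(λ - z_{α/2}) = Φ(3.969 - 2.576) = Φ(1.393) = 0.918.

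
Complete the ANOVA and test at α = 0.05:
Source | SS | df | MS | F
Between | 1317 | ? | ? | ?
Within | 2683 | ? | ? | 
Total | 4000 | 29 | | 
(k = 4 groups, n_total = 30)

df_between = 3, df_within = 26. MS_between = 439.0, MS_within = 103.19. F = 4.254, F_crit ≈ 2.975. Reject H₀.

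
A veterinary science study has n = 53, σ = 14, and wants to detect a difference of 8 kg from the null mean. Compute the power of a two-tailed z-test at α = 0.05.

SE = σ/√n = 14/√53 = 1.923. Non-centrality λ = d/SE = 8/1.923 = 4.16. Power ≈ Φ(λ - z_{α/2}) = Φ(4.16 - 1.96) = Φ(2.2) = 0.986.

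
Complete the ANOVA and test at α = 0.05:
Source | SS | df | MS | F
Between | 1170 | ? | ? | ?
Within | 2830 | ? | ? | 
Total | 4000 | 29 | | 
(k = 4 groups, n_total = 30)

df_between = 3, df_within = 26. MS_between = 390.0, MS_within = 108.85. F = 3.583, F_crit ≈ 2.975. Reject H₀.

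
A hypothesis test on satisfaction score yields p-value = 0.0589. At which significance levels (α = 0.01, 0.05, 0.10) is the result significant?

p = 0.0589. Significant at: α = 0.1.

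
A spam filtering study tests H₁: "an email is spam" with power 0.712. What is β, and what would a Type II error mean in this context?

β = 1 - power = 1 - 0.712 = 0.288. A Type II error is failing to reject H₀ when H₀ is false (false negative) — here, failing to conclude that an email is spam when in fact it is true. Consequence: a spam email lands in the inbox.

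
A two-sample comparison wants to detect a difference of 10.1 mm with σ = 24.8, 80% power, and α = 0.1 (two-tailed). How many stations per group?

n per group = 2(z_α/2 + z_β)²σ²/d² = 2×(1.645 + 0.84)²×24.8²/10.1² = 74.5 → n = 75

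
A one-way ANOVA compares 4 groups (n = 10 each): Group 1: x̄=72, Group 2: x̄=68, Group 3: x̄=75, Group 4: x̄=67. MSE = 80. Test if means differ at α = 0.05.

Grand mean = 70.5. SS_between = 410.0, MS_between = 136.67. F = 1.708, F_crit ≈ 2.866. Fail to reject H₀.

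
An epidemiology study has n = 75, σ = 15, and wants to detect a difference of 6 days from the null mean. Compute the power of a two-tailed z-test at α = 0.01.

SE = σ/√n = 15/√75 = 1.732. Non-centrality λ = d/SE = 6/1.732 = 3.464. Power ≈ Φ(λ - z_{α/2}) = Φ(3.464 - 2.576) = Φ(0.888) = 0.813.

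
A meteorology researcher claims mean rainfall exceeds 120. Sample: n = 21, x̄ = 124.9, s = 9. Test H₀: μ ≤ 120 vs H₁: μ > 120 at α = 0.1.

t = (124.9 - 120)/(9/√21) = 2.495, df = 20. Critical t = 1.325. Reject H₀.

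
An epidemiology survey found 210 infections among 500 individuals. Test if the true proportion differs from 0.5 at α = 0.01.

p̂ = 0.42, p₀ = 0.5. z = (p̂ - p₀)/√(p₀(1-p₀)/n) = -3.578. Critical: ±2.576. Reject H₀.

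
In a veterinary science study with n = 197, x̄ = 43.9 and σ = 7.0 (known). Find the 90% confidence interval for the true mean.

CI = x̄ ± z*(σ/√n) = 43.9 ± 1.645(7.0/√197) = 43.9 ± 0.82 = (43.08, 44.72)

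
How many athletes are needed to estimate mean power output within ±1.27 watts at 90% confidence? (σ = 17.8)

n = (z*σ/E)² = (1.645×17.8/1.27)² = 531.6 → n = 532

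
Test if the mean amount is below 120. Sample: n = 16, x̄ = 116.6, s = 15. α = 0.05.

t = (116.6 - 120)/(15/√16) = -0.907, df = 15. Critical t = -1.753. Fail to reject H₀.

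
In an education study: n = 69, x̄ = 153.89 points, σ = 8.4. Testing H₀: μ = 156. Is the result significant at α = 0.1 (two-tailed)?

z = (153.89 - 156)/(8.4/√69) = -2.087. Since |z| > 1.645, significant at α = 0.1.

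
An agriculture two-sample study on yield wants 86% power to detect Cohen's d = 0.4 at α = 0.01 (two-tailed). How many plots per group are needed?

z_{α/2} = 2.576, z_β = Φ⁻¹(0.86) = 1.08. For small effect (d = 0.4): n per group = 2(z_{α/2} + z_β)²/d² = 2(2.576 + 1.08)²/0.4² = 167.1 → 168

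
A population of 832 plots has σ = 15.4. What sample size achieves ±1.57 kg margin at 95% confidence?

Without FPC: n₀ = (1.96×15.4/1.57)² = 369.619. With FPC: n = n₀N/(n₀+N-1) = 256.1 → n = 257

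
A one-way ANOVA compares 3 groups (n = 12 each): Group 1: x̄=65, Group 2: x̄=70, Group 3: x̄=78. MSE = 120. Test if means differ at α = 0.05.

Grand mean = 71.0. SS_between = 1032.0, MS_between = 516.0. F = 4.3, F_crit ≈ 3.285. Reject H₀.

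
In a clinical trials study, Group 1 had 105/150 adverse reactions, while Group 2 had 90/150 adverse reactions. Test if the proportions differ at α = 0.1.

p̂₁ = 0.7, p̂₂ = 0.6, pooled p̂ = 0.65. z = 1.816. Critical: ±1.645. Reject H₀.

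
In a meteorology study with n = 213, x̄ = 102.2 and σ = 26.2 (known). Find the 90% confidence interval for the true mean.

CI = x̄ ± z*(σ/√n) = 102.2 ± 1.645(26.2/√213) = 102.2 ± 2.95 = (99.25, 105.15)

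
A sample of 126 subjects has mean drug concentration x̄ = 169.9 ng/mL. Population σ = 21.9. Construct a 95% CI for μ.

CI = x̄ ± z*(σ/√n) = 169.9 ± 1.96(21.9/√126) = 169.9 ± 3.82 = (166.08, 173.72)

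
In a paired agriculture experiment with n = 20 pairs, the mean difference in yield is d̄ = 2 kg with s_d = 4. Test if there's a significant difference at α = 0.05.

t = d̄/(s_d/√n) = 2/(4/√20) = 2.236. df = 19, critical t = ±2.093. Reject H₀.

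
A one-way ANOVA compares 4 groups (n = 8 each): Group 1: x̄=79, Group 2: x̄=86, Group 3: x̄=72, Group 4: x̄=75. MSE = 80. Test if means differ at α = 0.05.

Grand mean = 78.0. SS_between = 880.0, MS_between = 293.33. F = 3.667, F_crit ≈ 2.947. Reject H₀.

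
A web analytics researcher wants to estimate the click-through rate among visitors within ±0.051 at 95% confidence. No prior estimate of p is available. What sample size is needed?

Conservative approach: use p = 0.5 (maximizes p(1-p) = 0.25). n = z²(0.25)/E² = 1.96²×0.25/0.051² = 369.2 → n = 370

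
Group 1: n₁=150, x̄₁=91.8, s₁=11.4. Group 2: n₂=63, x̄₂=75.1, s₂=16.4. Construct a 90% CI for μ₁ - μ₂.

Difference = 16.7. SE = √(11.4²/150 + 16.4²/63) = 2.266. CI = (12.97, 20.43)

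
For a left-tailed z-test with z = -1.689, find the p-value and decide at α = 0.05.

p = P(Z < -1.689) = Φ(-1.689) ≈ 0.0456. Since p < 0.05, reject H₀ (significant) at α = 0.05.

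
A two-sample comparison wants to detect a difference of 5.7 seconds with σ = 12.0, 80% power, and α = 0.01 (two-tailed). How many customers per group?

n per group = 2(z_α/2 + z_β)²σ²/d² = 2×(2.576 + 0.84)²×12.0²/5.7² = 103.4 → n = 104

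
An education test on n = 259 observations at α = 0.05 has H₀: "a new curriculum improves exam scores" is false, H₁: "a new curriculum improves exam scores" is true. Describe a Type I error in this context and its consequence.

Type I error: rejecting H₀ when it is true — concluding that a new curriculum improves exam scores when in fact it is not. Consequence: adopting a curriculum that gives no real benefit — disruption for nothing.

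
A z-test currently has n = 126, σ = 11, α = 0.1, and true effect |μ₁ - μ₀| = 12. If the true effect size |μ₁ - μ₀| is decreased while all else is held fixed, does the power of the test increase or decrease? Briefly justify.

Power decreases: a smaller true effect decreases the non-centrality λ = |μ₁ - μ₀|/(σ/√n).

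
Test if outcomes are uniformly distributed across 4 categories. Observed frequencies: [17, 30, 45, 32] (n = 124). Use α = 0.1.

Expected = 31 each. χ² = Σ(O-E)²/E = 12.71. df = 3, critical value = 6.251. Reject H₀.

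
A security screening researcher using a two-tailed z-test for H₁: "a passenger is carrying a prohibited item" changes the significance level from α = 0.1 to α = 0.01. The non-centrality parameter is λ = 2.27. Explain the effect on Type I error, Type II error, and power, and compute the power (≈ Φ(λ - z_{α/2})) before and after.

Decreasing α from 0.1 to 0.01:
• Type I error rate decreases (α is the Type I rate by definition).
• Critical value moves from z_{α/2} = 1.645 to 2.576, so power = Φ(λ - z_{α/2}) goes from Φ(2.27 - 1.645) = 0.734 to Φ(2.27 - 2.576) = 0.38.
• Type II error rate β = 1 - power therefore increases (0.266 → 0.62).
Appropriate when false positives are costly — here, detaining an innocent passenger — delay and inconvenience.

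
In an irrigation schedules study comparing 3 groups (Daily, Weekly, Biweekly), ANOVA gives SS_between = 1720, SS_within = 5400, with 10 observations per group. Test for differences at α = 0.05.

df_between = 2, df_within = 27. F = MS_between/MS_within = 860.0/200.0 = 4.3. F_crit ≈ 3.354. Reject H₀. At least one mean differs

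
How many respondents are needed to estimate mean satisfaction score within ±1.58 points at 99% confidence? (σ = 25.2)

n = (z*σ/E)² = (2.576×25.2/1.58)² = 1688.02 → n = 1689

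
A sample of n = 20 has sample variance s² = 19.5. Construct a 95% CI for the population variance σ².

df = 19. χ²_{0.025} = 32.852, χ²_{0.975} = 8.907. CI for σ² = ((n-1)s²/χ²_{α/2}, (n-1)s²/χ²_{1-α/2}) = (19·19.5/32.852, 19·19.5/8.907) = (11.28, 41.6)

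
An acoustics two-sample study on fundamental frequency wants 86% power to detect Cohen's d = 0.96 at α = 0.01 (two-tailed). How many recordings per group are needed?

z_{α/2} = 2.576, z_β = Φ⁻¹(0.86) = 1.08. For large effect (d = 0.96): n per group = 2(z_{α/2} + z_β)²/d² = 2(2.576 + 1.08)²/0.96² = 29.01 → 30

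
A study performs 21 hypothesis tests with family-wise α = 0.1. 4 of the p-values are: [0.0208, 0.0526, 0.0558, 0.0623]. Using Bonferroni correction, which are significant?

Bonferroni α = 0.1/21 = 0.00476. None of the given p-values are significant.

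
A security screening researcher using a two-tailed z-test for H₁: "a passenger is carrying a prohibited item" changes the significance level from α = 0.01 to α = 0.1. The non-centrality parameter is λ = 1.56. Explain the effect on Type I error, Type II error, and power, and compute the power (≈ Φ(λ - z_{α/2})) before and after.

Increasing α from 0.01 to 0.1:
• Type I error rate increases (α is the Type I rate by definition).
• Critical value moves from z_{α/2} = 2.576 to 1.645, so power = Φ(λ - z_{α/2}) goes from Φ(1.56 - 2.576) = 0.155 to Φ(1.56 - 1.645) = 0.466.
• Type II error rate β = 1 - power therefore decreases (0.845 → 0.534).
Appropriate when false negatives are costly — here, letting a prohibited item through — security breach.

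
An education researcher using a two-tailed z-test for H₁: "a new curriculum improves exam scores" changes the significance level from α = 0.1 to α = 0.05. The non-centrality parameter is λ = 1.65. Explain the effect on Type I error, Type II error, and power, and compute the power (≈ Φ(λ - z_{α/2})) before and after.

Decreasing α from 0.1 to 0.05:
• Type I error rate decreases (α is the Type I rate by definition).
• Critical value moves from z_{α/2} = 1.645 to 1.96, so power = Φ(λ - z_{α/2}) goes from Φ(1.65 - 1.645) = 0.502 to Φ(1.65 - 1.96) = 0.378.
• Type II error rate β = 1 - power therefore increases (0.498 → 0.622).
Appropriate when false positives are costly — here, adopting a curriculum that gives no real benefit — disruption for nothing.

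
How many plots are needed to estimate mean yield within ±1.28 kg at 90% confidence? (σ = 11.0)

n = (z*σ/E)² = (1.645×11.0/1.28)² = 199.8 → n = 200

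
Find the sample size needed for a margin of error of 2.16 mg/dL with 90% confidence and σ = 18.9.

n = (z*σ/E)² = (1.645×18.9/2.16)² = 207.2 → n = 208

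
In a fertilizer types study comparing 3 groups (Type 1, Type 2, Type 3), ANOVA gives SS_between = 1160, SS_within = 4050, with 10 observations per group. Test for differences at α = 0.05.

df_between = 2, df_within = 27. F = MS_between/MS_within = 580.0/150.0 = 3.867. F_crit ≈ 3.354. Reject H₀. At least one mean differs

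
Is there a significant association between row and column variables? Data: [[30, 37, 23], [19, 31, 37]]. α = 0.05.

χ² = 6.216. df = 2, critical = 5.991. Reject H₀. Variables are dependent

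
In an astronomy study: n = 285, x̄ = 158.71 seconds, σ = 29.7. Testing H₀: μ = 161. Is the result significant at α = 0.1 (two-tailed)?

z = (158.71 - 161)/(29.7/√285) = -1.302. Since |z| ≤ 1.645, not significant at α = 0.1.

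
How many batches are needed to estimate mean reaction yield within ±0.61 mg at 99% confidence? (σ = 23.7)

n = (z*σ/E)² = (2.576×23.7/0.61)² = 10016.8 → n = 10017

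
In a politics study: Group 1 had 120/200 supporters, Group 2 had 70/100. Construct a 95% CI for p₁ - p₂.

p̂₁ = 0.6, p̂₂ = 0.7. Difference = -0.1. CI = (-0.213, 0.013)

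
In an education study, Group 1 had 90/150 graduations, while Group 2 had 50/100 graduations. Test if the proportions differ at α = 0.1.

p̂₁ = 0.6, p̂₂ = 0.5, pooled p̂ = 0.56. z = 1.56. Critical: ±1.645. Fail to reject H₀.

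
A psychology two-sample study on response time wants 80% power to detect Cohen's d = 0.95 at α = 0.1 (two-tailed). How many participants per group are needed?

z_{α/2} = 1.645, z_β = Φ⁻¹(0.8) = 0.842. For large effect (d = 0.95): n per group = 2(z_{α/2} + z_β)²/d² = 2(1.645 + 0.842)²/0.95² = 13.7 → 14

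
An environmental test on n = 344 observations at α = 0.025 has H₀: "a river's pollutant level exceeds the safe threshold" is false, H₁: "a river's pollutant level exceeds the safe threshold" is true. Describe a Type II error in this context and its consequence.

Type II error: failing to reject H₀ when it is false — concluding that a river's pollutant level exceeds the safe threshold is not supported when in fact it is. Consequence: allowing unsafe pollution to continue.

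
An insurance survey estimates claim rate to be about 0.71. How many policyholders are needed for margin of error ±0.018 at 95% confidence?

n = z²p(1-p)/E² = 1.96²×0.71×0.29/0.018² = 2441.3 → n = 2442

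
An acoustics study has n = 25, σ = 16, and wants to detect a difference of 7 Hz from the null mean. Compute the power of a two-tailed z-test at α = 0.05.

SE = σ/√n = 16/√25 = 3.2. Non-centrality λ = d/SE = 7/3.2 = 2.188. Power ≈ Φ(λ - z_{α/2}) = Φ(2.188 - 1.96) = Φ(0.228) = 0.59.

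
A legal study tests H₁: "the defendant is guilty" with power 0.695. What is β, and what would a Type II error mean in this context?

β = 1 - power = 1 - 0.695 = 0.305. A Type II error is failing to reject H₀ when H₀ is false (false negative) — here, failing to conclude that the defendant is guilty when in fact it is true. Consequence: acquitting a guilty person.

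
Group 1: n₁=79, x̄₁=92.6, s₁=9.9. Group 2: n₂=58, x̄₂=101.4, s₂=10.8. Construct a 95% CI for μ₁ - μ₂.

Difference = -8.8. SE = √(9.9²/79 + 10.8²/58) = 1.803. CI = (-12.33, -5.27)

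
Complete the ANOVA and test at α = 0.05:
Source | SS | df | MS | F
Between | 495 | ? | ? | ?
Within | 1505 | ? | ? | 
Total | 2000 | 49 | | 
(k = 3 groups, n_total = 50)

df_between = 2, df_within = 47. MS_between = 247.5, MS_within = 32.02. F = 7.729, F_crit ≈ 3.195. Reject H₀.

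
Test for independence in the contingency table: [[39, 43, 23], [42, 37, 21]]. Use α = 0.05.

χ² = 0.53. df = 2, critical = 5.991. Fail to reject H₀. No evidence of dependence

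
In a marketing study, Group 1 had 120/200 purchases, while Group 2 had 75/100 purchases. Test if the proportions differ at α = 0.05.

p̂₁ = 0.6, p̂₂ = 0.75, pooled p̂ = 0.65. z = -2.568. Critical: ±1.96. Reject H₀.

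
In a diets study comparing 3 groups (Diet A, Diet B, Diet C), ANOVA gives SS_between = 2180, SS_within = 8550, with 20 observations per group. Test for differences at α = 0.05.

df_between = 2, df_within = 57. F = MS_between/MS_within = 1090.0/150.0 = 7.267. F_crit ≈ 3.159. Reject H₀. At least one mean differs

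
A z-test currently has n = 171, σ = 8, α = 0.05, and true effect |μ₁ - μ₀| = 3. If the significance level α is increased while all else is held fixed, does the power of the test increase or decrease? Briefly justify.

Power increases: a larger α lowers the critical value, so more of the H₁ sampling distribution falls in the rejection region.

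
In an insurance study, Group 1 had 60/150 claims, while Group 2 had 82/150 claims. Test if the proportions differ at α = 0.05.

p̂₁ = 0.4, p̂₂ = 0.547, pooled p̂ = 0.473. z = -2.544. Critical: ±1.96. Reject H₀.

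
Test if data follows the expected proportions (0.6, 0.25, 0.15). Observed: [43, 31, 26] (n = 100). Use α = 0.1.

Expected: [60.0, 25.0, 15.0]. χ² = 14.323. df = 2, critical = 4.605. Reject H₀.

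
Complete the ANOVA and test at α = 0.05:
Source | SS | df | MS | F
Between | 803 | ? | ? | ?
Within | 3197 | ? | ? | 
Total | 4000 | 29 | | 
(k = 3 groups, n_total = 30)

df_between = 2, df_within = 27. MS_between = 401.5, MS_within = 118.41. F = 3.391, F_crit ≈ 3.354. Reject H₀.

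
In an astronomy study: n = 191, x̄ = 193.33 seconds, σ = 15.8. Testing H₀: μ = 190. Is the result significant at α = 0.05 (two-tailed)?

z = (193.33 - 190)/(15.8/√191) = 2.913. Since |z| > 1.96, significant at α = 0.05.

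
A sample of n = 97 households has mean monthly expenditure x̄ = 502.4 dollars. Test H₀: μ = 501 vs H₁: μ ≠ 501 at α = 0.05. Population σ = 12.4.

z = (x̄ - μ₀)/(σ/√n) = (502.4 - 501)/(12.4/√97) = 1.112. Critical value: ±1.96. Since |1.112| ≤ 1.96, Fail to reject H₀.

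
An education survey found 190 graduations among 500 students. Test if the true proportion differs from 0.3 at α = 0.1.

p̂ = 0.38, p₀ = 0.3. z = (p̂ - p₀)/√(p₀(1-p₀)/n) = 3.904. Critical: ±1.645. Reject H₀.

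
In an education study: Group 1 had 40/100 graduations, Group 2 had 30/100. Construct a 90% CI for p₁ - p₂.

p̂₁ = 0.4, p̂₂ = 0.3. Difference = 0.1. CI = (-0.01, 0.21)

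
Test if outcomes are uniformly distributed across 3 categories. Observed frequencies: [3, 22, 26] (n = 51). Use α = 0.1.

Expected = 17 each. χ² = Σ(O-E)²/E = 17.765. df = 2, critical value = 4.605. Reject H₀.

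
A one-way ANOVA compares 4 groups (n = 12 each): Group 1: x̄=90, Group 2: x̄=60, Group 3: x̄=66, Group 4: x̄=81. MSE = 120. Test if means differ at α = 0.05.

Grand mean = 74.25. SS_between = 6777.0, MS_between = 2259.0. F = 18.825, F_crit ≈ 2.816. Reject H₀.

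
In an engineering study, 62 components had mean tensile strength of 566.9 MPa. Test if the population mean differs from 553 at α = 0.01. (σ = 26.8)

z = (x̄ - μ₀)/(σ/√n) = (566.9 - 553)/(26.8/√62) = 4.084. Critical value: ±2.576. Since |4.084| > 2.576, Reject H₀.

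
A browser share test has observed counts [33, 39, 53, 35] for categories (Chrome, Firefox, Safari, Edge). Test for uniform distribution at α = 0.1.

Expected = 40 each. χ² = Σ(O-E)²/E = 6.1. df = 3, critical value = 6.251. Fail to reject H₀.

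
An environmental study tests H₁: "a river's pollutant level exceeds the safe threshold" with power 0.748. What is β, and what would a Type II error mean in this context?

β = 1 - power = 1 - 0.748 = 0.252. A Type II error is failing to reject H₀ when H₀ is false (false negative) — here, failing to conclude that a river's pollutant level exceeds the safe threshold when in fact it is true. Consequence: allowing unsafe pollution to continue.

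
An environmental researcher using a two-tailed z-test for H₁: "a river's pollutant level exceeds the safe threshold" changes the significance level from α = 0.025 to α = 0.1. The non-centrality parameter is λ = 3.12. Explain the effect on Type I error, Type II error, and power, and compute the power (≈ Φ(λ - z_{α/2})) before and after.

Increasing α from 0.025 to 0.1:
• Type I error rate increases (α is the Type I rate by definition).
• Critical value moves from z_{α/2} = 2.241 to 1.645, so power = Φ(λ - z_{α/2}) goes from Φ(3.12 - 2.241) = 0.81 to Φ(3.12 - 1.645) = 0.93.
• Type II error rate β = 1 - power therefore decreases (0.19 → 0.07).
Appropriate when false negatives are costly — here, allowing unsafe pollution to continue.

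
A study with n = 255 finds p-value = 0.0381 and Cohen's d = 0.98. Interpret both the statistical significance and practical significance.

Statistically significant (p = 0.0381 < 0.05). Cohen's d = 0.98 indicates a large effect size. Both statistical and practical significance should be considered.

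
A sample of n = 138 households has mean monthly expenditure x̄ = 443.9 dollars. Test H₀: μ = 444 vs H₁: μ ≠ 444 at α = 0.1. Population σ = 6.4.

z = (x̄ - μ₀)/(σ/√n) = (443.9 - 444)/(6.4/√138) = -0.184. Critical value: ±1.645. Since |-0.184| ≤ 1.645, Fail to reject H₀.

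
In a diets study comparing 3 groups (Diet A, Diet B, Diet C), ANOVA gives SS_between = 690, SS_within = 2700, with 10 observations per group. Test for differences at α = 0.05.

df_between = 2, df_within = 27. F = MS_between/MS_within = 345.0/100.0 = 3.45. F_crit ≈ 3.354. Reject H₀. At least one mean differs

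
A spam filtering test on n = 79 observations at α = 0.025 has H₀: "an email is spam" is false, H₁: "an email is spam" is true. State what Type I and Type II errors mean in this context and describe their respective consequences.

Type I (false positive): concluding that an email is spam when it is not — a legitimate email is sent to the spam folder and the user misses it. Type II (false negative): failing to conclude that an email is spam when it is — a spam email lands in the inbox. Which is costlier depends on domain priorities and is a judgement call rather than a statistical fact.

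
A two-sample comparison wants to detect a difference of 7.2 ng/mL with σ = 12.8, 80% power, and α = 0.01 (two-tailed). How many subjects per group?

n per group = 2(z_α/2 + z_β)²σ²/d² = 2×(2.576 + 0.84)²×12.8²/7.2² = 73.8 → n = 74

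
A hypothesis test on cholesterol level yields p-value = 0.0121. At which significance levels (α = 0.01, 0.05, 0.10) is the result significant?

p = 0.0121. Significant at: α = 0.05, 0.1.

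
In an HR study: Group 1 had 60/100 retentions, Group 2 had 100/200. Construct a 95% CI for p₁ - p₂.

p̂₁ = 0.6, p̂₂ = 0.5. Difference = 0.1. CI = (-0.018, 0.218)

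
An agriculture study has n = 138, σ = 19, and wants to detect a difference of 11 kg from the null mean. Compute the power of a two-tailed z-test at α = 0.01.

SE = σ/√n = 19/√138 = 1.617. Non-centrality λ = d/SE = 11/1.617 = 6.801. Power ≈ Φ(λ - z_{α/2}) = Φ(6.801 - 2.576) = Φ(4.225) = 1.0.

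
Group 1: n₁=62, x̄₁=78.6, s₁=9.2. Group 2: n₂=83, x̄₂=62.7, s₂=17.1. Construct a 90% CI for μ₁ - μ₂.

Difference = 15.9. SE = √(9.2²/62 + 17.1²/83) = 2.211. CI = (12.26, 19.54)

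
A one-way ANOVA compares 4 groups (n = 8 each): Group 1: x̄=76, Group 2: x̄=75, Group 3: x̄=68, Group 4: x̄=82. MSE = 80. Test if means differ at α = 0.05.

Grand mean = 75.25. SS_between = 790.0, MS_between = 263.33. F = 3.292, F_crit ≈ 2.947. Reject H₀.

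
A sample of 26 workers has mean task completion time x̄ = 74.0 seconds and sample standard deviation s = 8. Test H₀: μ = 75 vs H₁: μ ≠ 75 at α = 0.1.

t = (x̄ - μ₀)/(s/√n) = (74.0 - 75)/(8/√26) = -0.637. df = 25, critical t = ±1.708. Fail to reject H₀.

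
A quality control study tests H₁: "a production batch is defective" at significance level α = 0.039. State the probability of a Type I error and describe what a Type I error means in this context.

P(Type I error) = α = 0.039. A Type I error is rejecting H₀ when H₀ is actually true (false positive) — here, concluding that a production batch is defective when in fact this is not the case. Consequence: scrapping a good batch — wasted material and cost for no reason.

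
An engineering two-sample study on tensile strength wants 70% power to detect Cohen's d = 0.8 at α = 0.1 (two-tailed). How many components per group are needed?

z_{α/2} = 1.645, z_β = Φ⁻¹(0.7) = 0.524. For large effect (d = 0.8): n per group = 2(z_{α/2} + z_β)²/d² = 2(1.645 + 0.524)²/0.8² = 14.7 → 15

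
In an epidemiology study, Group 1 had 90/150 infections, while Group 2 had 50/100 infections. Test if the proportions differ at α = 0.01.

p̂₁ = 0.6, p̂₂ = 0.5, pooled p̂ = 0.56. z = 1.56. Critical: ±2.576. Fail to reject H₀.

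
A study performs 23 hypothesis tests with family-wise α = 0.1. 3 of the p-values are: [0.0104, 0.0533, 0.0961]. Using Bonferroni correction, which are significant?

Bonferroni α = 0.1/23 = 0.00435. None of the given p-values are significant.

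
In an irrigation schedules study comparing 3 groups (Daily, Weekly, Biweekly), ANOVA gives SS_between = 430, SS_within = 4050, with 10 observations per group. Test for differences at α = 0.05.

df_between = 2, df_within = 27. F = MS_between/MS_within = 215.0/150.0 = 1.433. F_crit ≈ 3.354. Fail to reject H₀.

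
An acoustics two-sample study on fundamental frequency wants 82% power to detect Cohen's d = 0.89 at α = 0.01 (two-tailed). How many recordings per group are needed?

z_{α/2} = 2.576, z_β = Φ⁻¹(0.82) = 0.915. For large effect (d = 0.89): n per group = 2(z_{α/2} + z_β)²/d² = 2(2.576 + 0.915)²/0.89² = 30.8 → 31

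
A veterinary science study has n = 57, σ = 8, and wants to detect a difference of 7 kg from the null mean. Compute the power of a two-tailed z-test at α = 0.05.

SE = σ/√n = 8/√57 = 1.06. Non-centrality λ = d/SE = 7/1.06 = 6.606. Power ≈ Φ(λ - z_{α/2}) = Φ(6.606 - 1.96) = Φ(4.646) = 1.0.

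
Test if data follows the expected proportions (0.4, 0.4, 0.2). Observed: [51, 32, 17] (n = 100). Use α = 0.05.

Expected: [40.0, 40.0, 20.0]. χ² = 5.075. df = 2, critical = 5.991. Fail to reject H₀.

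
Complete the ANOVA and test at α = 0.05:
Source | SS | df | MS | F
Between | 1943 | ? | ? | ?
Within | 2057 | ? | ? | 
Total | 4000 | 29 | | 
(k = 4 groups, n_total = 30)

df_between = 3, df_within = 26. MS_between = 647.67, MS_within = 79.12. F = 8.186, F_crit ≈ 2.975. Reject H₀.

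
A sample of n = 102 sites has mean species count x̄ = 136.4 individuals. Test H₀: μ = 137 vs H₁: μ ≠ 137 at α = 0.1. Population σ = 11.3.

z = (x̄ - μ₀)/(σ/√n) = (136.4 - 137)/(11.3/√102) = -0.536. Critical value: ±1.645. Since |-0.536| ≤ 1.645, Fail to reject H₀.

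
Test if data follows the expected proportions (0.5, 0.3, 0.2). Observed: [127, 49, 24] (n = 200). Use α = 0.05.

Expected: [100.0, 60.0, 40.0]. χ² = 15.707. df = 2, critical = 5.991. Reject H₀.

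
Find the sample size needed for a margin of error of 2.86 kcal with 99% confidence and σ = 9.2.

n = (z*σ/E)² = (2.576×9.2/2.86)² = 68.7 → n = 69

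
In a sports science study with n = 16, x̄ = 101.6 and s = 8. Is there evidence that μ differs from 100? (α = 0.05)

t = (x̄ - μ₀)/(s/√n) = (101.6 - 100)/(8/√16) = 0.8. df = 15, critical t = ±2.131. Fail to reject H₀.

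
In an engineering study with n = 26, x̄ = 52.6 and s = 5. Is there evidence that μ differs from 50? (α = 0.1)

t = (x̄ - μ₀)/(s/√n) = (52.6 - 50)/(5/√26) = 2.651. df = 25, critical t = ±1.708. Reject H₀.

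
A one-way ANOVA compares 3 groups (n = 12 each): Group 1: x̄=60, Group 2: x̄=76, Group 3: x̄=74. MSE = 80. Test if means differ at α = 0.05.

Grand mean = 70.0. SS_between = 1824.0, MS_between = 912.0. F = 11.4, F_crit ≈ 3.285. Reject H₀.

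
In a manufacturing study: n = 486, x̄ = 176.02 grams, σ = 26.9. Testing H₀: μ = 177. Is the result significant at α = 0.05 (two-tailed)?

z = (176.02 - 177)/(26.9/√486) = -0.803. Since |z| ≤ 1.96, not significant at α = 0.05.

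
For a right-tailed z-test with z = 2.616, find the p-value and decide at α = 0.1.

p = P(Z > 2.616) = 1 - Φ(2.616) ≈ 0.0044. Since p < 0.1, reject H₀ (significant) at α = 0.1.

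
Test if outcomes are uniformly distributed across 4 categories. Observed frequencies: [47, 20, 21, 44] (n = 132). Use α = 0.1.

Expected = 33 each. χ² = Σ(O-E)²/E = 19.091. df = 3, critical value = 6.251. Reject H₀.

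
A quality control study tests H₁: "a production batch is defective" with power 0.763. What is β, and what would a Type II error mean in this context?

β = 1 - power = 1 - 0.763 = 0.237. A Type II error is failing to reject H₀ when H₀ is false (false negative) — here, failing to conclude that a production batch is defective when in fact it is true. Consequence: shipping a defective batch — faulty products reach customers.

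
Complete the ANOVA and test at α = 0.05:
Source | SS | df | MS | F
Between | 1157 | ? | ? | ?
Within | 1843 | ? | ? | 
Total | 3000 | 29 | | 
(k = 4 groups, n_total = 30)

df_between = 3, df_within = 26. MS_between = 385.67, MS_within = 70.88. F = 5.441, F_crit ≈ 2.975. Reject H₀.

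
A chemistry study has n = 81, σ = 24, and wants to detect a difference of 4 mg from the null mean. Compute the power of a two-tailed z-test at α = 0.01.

SE = σ/√n = 24/√81 = 2.667. Non-centrality λ = d/SE = 4/2.667 = 1.5. Power ≈ Φ(λ - z_{α/2}) = Φ(1.5 - 2.576) = Φ(-1.076) = 0.141.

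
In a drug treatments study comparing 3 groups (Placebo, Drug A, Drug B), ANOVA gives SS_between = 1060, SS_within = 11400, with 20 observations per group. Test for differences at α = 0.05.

df_between = 2, df_within = 57. F = MS_between/MS_within = 530.0/200.0 = 2.65. F_crit ≈ 3.159. Fail to reject H₀.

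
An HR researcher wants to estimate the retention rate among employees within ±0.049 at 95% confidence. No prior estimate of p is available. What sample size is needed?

Conservative approach: use p = 0.5 (maximizes p(1-p) = 0.25). n = z²(0.25)/E² = 1.96²×0.25/0.049² = 400.0 → n = 400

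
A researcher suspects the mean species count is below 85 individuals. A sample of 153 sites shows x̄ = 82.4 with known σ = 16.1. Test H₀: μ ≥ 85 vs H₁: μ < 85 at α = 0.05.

z = -1.998. Critical value: -1.645. Reject H₀.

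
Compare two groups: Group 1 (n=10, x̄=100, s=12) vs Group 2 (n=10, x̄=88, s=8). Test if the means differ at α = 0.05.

Pooled sp = 10.2. t = 2.631, df = 18. Critical t = ±2.101. Reject H₀.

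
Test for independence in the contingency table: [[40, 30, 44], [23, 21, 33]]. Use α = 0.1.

χ² = 0.602. df = 2, critical = 4.605. Fail to reject H₀. No evidence of dependence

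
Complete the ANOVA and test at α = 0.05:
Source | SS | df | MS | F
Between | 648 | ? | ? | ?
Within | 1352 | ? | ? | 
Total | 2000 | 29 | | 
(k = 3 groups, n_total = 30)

df_between = 2, df_within = 27. MS_between = 324.0, MS_within = 50.07. F = 6.47, F_crit ≈ 3.354. Reject H₀.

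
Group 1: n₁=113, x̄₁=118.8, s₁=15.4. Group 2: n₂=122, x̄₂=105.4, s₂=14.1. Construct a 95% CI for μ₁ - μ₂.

Difference = 13.4. SE = √(15.4²/113 + 14.1²/122) = 1.931. CI = (9.62, 17.18)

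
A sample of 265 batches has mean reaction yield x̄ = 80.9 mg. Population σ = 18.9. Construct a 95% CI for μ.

CI = x̄ ± z*(σ/√n) = 80.9 ± 1.96(18.9/√265) = 80.9 ± 2.28 = (78.62, 83.18)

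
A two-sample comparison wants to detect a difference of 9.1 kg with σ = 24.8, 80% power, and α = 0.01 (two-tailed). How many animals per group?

n per group = 2(z_α/2 + z_β)²σ²/d² = 2×(2.576 + 0.84)²×24.8²/9.1² = 173.3 → n = 174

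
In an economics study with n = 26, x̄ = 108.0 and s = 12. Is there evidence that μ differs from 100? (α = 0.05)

t = (x̄ - μ₀)/(s/√n) = (108.0 - 100)/(12/√26) = 3.399. df = 25, critical t = ±2.06. Reject H₀.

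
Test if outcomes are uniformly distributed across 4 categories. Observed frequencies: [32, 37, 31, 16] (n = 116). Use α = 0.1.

Expected = 29 each. χ² = Σ(O-E)²/E = 8.483. df = 3, critical value = 6.251. Reject H₀.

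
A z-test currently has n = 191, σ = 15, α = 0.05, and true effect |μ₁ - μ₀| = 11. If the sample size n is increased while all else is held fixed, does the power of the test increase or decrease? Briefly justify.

Power increases: a larger n shrinks the standard error σ/√n, moving the sampling distribution under H₁ further from the critical value.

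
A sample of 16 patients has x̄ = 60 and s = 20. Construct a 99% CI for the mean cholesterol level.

CI = x̄ ± t*(s/√n) = 60 ± 2.947(20/√16) = (45.27, 74.73)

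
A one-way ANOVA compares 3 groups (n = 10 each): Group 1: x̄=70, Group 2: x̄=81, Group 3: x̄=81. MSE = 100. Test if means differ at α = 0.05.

Grand mean = 77.33. SS_between = 806.67, MS_between = 403.33. F = 4.033, F_crit ≈ 3.354. Reject H₀.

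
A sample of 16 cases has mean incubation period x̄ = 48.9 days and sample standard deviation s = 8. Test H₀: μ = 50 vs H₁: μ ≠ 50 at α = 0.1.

t = (x̄ - μ₀)/(s/√n) = (48.9 - 50)/(8/√16) = -0.55. df = 15, critical t = ±1.753. Fail to reject H₀.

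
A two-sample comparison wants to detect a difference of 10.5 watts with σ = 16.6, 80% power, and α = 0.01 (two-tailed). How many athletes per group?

n per group = 2(z_α/2 + z_β)²σ²/d² = 2×(2.576 + 0.84)²×16.6²/10.5² = 58.3 → n = 59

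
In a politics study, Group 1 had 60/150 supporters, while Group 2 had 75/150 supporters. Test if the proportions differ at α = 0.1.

p̂₁ = 0.4, p̂₂ = 0.5, pooled p̂ = 0.45. z = -1.741. Critical: ±1.645. Reject H₀.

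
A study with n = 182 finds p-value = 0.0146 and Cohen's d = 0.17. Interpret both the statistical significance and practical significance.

Statistically significant (p = 0.0146 < 0.05). Cohen's d = 0.17 indicates a very small effect size. Both statistical and practical significance should be considered.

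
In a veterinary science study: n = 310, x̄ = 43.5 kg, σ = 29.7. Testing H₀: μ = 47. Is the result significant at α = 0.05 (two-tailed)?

z = (43.5 - 47)/(29.7/√310) = -2.075. Since |z| > 1.96, significant at α = 0.05.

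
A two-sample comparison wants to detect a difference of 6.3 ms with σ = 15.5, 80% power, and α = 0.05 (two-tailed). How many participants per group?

n per group = 2(z_α/2 + z_β)²σ²/d² = 2×(1.96 + 0.84)²×15.5²/6.3² = 94.9 → n = 95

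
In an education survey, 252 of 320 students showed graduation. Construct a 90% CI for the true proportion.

p̂ = 0.787. CI = p̂ ± z*√(p̂(1-p̂)/n) = (0.75, 0.825)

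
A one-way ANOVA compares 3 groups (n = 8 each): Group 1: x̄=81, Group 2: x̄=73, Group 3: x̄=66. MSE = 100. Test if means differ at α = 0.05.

Grand mean = 73.33. SS_between = 901.33, MS_between = 450.67. F = 4.507, F_crit ≈ 3.467. Reject H₀.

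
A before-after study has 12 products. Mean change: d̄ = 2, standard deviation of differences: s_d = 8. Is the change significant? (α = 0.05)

t = d̄/(s_d/√n) = 2/(8/√12) = 0.866. df = 11, critical t = ±2.201. Fail to reject H₀.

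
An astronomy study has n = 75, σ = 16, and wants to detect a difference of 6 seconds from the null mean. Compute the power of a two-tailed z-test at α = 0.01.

SE = σ/√n = 16/√75 = 1.848. Non-centrality λ = d/SE = 6/1.848 = 3.248. Power ≈ Φ(λ - z_{α/2}) = Φ(3.248 - 2.576) = Φ(0.672) = 0.749.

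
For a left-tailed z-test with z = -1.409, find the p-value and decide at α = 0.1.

p = P(Z < -1.409) = Φ(-1.409) ≈ 0.0794. Since p < 0.1, reject H₀ (significant) at α = 0.1.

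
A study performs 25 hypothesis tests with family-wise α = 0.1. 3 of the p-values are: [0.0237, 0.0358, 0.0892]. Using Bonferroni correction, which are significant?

Bonferroni α = 0.1/25 = 0.004. None of the given p-values are significant.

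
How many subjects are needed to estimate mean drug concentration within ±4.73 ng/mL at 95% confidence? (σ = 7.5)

n = (z*σ/E)² = (1.96×7.5/4.73)² = 9.7 → n = 10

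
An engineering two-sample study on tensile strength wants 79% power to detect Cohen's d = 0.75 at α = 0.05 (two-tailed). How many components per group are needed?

z_{α/2} = 1.96, z_β = Φ⁻¹(0.79) = 0.806. For medium effect (d = 0.75): n per group = 2(z_{α/2} + z_β)²/d² = 2(1.96 + 0.806)²/0.75² = 27.2 → 28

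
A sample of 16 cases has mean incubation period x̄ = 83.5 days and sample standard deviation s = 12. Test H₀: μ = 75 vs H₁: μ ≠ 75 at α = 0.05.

t = (x̄ - μ₀)/(s/√n) = (83.5 - 75)/(12/√16) = 2.833. df = 15, critical t = ±2.131. Reject H₀.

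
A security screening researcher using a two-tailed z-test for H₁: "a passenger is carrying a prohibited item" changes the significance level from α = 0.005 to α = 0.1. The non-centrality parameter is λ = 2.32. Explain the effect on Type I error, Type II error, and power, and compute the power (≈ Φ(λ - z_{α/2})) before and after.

Increasing α from 0.005 to 0.1:
• Type I error rate increases (α is the Type I rate by definition).
• Critical value moves from z_{α/2} = 2.807 to 1.645, so power = Φ(λ - z_{α/2}) goes from Φ(2.32 - 2.807) = 0.313 to Φ(2.32 - 1.645) = 0.75.
• Type II error rate β = 1 - power therefore decreases (0.687 → 0.25).
Appropriate when false negatives are costly — here, letting a prohibited item through — security breach.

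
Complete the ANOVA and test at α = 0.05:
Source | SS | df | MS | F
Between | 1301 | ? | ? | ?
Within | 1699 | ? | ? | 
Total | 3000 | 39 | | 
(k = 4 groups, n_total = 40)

df_between = 3, df_within = 36. MS_between = 433.67, MS_within = 47.19. F = 9.189, F_crit ≈ 2.866. Reject H₀.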